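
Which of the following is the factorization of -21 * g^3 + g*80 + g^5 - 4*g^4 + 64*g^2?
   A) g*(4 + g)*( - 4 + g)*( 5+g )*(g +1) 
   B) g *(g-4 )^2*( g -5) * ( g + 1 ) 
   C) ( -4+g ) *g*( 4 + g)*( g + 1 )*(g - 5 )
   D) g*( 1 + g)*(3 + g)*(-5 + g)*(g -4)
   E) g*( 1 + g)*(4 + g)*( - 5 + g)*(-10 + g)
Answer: C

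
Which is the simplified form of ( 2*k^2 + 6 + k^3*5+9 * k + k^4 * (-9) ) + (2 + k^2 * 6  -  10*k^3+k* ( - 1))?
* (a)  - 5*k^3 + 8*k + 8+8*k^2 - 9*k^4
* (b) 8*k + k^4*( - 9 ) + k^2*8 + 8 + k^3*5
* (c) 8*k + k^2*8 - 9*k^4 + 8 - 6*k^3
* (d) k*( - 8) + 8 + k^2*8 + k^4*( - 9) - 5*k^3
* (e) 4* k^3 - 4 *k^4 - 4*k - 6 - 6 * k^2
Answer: a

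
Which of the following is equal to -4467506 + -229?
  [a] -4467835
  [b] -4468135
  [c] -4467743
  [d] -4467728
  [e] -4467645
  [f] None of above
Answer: f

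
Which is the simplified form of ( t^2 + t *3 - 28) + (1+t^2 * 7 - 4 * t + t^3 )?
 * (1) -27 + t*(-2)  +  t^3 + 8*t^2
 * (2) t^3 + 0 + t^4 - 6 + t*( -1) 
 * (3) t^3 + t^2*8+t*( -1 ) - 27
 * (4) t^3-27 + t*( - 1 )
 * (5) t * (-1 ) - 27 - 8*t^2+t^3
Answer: 3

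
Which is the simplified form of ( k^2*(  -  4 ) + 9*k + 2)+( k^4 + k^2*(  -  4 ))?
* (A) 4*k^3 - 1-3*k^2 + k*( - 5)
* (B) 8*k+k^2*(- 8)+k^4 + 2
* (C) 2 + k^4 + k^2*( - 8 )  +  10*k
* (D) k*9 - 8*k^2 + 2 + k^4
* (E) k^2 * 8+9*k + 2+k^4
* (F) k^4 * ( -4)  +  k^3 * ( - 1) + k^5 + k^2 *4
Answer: D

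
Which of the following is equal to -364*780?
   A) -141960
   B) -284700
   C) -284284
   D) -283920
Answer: D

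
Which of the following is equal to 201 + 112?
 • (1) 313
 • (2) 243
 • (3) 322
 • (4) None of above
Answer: 1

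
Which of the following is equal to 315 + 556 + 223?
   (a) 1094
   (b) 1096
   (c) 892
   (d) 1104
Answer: a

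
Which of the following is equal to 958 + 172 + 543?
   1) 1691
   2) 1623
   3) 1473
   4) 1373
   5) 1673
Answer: 5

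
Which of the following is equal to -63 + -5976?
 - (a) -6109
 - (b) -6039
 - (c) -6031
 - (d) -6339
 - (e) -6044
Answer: b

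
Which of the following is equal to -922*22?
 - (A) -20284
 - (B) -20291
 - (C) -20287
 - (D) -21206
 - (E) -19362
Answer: A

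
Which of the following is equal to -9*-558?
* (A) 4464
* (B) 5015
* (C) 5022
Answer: C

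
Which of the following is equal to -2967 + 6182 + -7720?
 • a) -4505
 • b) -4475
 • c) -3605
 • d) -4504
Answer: a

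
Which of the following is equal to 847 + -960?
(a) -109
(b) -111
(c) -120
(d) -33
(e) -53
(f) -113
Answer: f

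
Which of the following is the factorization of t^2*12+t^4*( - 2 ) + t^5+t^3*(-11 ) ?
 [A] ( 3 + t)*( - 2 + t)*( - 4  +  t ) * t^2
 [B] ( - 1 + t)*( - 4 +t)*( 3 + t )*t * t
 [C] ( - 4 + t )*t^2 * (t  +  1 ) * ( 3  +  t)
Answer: B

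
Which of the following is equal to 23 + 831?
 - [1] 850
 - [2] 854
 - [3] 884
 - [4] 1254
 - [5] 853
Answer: 2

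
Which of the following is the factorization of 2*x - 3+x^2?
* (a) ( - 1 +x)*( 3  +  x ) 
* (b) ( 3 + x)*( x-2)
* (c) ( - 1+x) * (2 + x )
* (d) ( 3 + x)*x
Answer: a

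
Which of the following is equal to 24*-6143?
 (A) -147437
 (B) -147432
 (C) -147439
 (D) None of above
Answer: B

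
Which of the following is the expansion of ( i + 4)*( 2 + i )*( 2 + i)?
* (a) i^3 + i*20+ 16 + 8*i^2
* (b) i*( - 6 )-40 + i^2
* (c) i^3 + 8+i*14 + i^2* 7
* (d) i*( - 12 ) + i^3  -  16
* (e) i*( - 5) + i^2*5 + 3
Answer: a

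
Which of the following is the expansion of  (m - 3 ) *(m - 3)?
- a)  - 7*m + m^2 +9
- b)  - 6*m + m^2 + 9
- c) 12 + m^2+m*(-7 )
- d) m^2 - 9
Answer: b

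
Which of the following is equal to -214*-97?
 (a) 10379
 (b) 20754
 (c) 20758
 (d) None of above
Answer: c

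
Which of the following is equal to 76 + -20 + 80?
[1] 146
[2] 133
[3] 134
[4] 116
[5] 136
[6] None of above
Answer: 5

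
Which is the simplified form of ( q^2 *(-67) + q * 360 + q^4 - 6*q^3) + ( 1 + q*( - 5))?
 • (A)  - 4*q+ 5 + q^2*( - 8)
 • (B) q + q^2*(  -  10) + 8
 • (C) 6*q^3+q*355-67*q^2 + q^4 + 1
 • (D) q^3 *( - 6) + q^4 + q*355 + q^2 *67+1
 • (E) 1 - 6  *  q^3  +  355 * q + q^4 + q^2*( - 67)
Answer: E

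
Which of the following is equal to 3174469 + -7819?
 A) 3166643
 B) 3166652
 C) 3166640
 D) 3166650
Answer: D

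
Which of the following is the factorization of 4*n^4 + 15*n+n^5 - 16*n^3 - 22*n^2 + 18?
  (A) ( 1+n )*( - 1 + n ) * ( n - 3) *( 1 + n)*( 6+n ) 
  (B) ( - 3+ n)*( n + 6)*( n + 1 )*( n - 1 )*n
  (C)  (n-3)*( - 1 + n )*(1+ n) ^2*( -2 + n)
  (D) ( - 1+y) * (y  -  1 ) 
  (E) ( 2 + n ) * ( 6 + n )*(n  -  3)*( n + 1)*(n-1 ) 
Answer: A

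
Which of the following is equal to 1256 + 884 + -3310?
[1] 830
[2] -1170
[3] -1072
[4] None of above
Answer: 2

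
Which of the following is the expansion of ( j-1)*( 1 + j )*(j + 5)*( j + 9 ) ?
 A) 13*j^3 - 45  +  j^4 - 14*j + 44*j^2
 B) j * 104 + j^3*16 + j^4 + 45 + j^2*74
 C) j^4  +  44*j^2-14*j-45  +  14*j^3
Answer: C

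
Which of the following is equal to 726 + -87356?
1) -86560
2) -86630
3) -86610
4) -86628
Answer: 2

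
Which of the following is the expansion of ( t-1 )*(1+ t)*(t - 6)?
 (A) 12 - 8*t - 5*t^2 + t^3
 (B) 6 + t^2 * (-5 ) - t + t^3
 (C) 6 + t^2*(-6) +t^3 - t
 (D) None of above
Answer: C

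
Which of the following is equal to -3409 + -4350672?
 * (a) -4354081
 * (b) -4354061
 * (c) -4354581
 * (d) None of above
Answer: a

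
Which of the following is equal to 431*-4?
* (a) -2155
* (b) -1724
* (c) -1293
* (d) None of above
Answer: b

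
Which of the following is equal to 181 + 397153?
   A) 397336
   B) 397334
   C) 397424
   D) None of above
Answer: B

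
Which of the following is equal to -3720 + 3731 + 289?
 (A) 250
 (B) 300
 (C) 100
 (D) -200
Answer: B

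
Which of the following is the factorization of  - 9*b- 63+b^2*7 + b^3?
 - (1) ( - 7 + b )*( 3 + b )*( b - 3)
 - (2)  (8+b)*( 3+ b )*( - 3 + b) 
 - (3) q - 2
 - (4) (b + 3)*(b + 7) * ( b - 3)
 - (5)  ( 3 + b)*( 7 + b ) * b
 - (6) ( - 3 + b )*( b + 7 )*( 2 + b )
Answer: 4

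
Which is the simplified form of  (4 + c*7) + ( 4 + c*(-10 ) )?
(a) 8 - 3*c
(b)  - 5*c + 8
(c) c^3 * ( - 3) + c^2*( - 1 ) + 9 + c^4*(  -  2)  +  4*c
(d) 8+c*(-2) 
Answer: a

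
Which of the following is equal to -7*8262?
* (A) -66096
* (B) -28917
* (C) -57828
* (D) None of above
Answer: D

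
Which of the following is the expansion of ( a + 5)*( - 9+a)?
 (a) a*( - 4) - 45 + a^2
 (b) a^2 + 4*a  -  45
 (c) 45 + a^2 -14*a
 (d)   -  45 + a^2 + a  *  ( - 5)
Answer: a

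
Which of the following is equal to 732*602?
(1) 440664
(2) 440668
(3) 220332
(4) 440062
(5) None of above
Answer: 1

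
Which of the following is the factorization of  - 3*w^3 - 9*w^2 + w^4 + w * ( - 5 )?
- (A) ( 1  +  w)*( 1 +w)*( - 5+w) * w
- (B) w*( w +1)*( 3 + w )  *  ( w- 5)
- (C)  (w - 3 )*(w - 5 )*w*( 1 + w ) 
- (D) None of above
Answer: A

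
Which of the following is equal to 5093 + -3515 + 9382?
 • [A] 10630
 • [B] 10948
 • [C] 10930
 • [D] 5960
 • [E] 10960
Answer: E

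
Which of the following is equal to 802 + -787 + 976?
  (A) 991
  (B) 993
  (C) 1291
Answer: A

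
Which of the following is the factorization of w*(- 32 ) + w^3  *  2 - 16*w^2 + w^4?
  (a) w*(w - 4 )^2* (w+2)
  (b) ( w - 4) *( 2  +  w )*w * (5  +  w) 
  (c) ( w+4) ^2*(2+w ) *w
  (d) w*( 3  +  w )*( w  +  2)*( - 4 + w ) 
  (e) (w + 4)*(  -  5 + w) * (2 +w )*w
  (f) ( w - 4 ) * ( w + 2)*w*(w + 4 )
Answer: f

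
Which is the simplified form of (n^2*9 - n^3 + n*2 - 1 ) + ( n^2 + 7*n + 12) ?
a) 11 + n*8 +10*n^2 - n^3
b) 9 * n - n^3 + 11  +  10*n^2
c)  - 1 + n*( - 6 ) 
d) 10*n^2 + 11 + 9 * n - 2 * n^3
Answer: b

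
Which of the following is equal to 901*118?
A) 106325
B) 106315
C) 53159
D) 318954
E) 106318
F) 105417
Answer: E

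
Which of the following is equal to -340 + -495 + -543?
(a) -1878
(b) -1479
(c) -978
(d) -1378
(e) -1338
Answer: d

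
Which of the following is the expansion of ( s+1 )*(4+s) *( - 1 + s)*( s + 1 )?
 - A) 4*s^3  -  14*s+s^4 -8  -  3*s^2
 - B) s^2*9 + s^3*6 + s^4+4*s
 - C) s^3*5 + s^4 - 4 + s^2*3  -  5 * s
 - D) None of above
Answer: C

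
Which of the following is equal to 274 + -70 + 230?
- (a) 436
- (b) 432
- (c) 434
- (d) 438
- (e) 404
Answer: c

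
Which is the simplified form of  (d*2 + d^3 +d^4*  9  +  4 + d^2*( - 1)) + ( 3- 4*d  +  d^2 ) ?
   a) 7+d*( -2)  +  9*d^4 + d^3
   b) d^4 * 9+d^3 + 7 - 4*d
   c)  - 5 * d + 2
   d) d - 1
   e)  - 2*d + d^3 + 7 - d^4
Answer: a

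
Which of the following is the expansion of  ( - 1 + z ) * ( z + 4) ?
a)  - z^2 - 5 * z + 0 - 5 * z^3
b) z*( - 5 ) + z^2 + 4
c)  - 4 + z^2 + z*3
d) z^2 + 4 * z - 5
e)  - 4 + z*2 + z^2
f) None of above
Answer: c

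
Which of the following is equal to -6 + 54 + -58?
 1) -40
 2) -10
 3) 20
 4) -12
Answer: 2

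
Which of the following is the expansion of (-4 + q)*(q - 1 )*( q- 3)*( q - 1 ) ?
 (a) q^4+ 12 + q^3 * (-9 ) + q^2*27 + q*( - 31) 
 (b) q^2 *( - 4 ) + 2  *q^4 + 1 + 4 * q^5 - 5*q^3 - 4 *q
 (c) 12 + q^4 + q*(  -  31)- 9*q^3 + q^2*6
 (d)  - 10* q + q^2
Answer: a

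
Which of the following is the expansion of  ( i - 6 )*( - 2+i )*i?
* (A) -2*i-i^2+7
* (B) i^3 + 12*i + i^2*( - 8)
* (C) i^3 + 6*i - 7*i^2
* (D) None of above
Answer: B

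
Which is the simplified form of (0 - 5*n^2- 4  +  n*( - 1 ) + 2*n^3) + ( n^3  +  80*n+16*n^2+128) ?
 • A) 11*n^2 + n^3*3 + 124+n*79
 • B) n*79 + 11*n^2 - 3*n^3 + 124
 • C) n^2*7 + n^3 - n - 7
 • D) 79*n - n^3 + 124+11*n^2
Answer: A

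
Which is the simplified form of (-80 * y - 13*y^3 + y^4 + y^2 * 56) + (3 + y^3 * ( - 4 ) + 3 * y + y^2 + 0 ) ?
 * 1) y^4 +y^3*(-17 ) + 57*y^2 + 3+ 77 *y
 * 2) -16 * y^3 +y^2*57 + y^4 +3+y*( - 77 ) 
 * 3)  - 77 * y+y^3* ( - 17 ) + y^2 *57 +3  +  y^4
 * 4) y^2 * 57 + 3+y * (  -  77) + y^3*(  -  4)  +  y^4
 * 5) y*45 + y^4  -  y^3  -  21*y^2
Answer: 3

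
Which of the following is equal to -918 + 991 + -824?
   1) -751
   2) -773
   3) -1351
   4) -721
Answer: 1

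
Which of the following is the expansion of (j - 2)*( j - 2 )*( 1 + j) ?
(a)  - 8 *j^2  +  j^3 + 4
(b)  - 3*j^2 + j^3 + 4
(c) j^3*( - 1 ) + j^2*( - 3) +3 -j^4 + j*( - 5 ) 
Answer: b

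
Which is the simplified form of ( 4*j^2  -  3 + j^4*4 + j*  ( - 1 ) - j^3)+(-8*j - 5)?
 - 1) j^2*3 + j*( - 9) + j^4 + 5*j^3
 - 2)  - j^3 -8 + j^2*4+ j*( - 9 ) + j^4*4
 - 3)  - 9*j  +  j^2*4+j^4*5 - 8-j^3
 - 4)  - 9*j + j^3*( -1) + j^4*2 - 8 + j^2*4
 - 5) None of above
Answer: 2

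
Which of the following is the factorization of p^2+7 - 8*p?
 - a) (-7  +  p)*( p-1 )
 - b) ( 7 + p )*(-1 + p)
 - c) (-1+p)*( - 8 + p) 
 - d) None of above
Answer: a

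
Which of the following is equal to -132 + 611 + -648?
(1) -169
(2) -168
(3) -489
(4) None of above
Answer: 1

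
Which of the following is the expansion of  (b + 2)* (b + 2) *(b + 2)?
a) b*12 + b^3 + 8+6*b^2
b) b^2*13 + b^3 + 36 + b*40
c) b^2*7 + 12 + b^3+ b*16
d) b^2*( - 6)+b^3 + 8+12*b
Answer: a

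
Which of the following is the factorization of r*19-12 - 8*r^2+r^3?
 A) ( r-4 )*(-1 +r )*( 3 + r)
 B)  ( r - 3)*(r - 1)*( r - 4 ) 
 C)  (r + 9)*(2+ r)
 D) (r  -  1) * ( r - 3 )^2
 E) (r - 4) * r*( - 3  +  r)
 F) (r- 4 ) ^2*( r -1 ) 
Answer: B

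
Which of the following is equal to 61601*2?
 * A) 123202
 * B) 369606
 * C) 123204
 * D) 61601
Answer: A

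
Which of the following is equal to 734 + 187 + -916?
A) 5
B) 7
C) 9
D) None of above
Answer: A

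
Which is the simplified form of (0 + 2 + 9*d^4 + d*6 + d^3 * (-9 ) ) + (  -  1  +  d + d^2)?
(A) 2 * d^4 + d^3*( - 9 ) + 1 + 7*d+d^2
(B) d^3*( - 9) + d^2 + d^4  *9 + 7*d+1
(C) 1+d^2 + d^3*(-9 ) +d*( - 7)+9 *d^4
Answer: B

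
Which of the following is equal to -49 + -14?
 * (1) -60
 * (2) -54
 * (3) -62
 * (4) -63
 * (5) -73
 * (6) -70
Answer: 4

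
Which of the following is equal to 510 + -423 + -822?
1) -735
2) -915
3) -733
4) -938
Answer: 1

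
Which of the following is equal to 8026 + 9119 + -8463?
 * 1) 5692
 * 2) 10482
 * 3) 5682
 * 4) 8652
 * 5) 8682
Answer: 5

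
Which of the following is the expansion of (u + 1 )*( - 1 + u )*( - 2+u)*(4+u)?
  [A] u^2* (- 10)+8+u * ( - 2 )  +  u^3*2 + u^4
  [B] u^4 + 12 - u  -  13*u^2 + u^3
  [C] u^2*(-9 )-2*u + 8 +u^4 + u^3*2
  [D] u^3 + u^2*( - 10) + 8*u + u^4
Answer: C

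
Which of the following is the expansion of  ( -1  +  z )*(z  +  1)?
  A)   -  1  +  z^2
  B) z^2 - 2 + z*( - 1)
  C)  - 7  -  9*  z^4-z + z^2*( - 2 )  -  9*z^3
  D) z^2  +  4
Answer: A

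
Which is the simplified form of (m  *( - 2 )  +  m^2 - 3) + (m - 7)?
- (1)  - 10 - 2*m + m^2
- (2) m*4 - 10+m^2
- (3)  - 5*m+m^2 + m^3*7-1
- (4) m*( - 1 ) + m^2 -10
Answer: 4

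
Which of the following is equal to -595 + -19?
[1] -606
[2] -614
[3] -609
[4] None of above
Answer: 2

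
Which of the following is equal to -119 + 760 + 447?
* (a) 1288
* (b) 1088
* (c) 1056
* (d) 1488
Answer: b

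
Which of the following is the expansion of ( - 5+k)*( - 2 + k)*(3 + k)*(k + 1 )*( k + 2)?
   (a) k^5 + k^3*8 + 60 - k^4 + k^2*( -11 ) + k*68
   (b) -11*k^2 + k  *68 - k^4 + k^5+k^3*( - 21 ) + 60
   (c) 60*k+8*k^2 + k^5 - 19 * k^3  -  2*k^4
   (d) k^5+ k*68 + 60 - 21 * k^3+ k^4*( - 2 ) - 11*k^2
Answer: b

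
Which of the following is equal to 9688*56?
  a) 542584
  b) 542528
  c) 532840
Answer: b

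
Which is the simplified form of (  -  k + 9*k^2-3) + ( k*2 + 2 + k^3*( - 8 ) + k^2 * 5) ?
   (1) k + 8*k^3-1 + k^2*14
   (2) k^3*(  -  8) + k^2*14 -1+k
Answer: 2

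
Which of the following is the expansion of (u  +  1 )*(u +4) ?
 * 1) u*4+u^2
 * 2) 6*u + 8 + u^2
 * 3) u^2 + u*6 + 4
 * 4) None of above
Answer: 4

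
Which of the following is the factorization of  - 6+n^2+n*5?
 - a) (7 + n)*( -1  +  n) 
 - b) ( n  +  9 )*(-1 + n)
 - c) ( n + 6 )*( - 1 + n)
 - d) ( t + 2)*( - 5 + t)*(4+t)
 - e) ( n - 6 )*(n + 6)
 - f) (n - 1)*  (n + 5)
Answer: c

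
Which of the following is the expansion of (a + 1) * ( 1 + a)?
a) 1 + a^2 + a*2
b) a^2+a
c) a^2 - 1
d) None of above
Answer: a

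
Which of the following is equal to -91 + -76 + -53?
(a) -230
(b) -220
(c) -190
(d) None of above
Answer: b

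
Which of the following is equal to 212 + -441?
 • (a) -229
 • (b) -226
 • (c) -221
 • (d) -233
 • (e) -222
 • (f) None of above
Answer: a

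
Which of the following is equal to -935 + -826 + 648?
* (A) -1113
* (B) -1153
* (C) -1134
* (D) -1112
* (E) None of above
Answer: A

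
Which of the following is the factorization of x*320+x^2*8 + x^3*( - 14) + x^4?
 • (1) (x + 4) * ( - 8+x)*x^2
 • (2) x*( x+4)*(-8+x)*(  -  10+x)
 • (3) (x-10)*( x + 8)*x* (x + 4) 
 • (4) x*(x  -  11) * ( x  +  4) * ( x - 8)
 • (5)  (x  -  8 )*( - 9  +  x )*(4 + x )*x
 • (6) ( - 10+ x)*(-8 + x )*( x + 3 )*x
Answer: 2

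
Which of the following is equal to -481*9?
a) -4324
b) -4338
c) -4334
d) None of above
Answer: d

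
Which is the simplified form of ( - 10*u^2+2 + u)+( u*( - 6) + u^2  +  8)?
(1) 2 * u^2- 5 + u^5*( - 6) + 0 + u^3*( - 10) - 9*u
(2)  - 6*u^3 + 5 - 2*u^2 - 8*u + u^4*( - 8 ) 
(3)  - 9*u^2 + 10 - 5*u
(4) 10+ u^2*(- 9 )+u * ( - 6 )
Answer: 3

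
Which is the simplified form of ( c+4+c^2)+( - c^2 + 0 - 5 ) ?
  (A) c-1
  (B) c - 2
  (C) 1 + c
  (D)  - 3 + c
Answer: A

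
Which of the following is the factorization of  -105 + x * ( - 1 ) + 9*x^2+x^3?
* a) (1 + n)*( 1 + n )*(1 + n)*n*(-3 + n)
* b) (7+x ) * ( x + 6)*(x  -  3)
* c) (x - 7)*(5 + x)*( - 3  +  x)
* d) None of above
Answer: d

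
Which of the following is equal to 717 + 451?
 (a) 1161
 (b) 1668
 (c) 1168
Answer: c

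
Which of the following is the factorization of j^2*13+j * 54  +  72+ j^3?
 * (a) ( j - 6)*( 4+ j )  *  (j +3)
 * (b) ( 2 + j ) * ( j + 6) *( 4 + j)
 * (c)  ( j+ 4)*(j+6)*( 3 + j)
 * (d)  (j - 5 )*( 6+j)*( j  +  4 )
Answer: c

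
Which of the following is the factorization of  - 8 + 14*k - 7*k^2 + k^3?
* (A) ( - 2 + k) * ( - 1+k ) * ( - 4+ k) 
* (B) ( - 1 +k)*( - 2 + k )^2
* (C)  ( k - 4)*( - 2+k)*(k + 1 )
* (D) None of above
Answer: A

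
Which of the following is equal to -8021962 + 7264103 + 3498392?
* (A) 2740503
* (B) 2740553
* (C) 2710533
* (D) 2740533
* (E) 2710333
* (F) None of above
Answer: D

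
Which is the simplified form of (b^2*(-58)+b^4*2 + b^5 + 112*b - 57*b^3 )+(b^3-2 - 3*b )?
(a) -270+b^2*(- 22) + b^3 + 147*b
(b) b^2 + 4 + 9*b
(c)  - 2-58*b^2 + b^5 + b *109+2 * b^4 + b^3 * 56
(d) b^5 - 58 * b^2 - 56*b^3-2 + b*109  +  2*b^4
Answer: d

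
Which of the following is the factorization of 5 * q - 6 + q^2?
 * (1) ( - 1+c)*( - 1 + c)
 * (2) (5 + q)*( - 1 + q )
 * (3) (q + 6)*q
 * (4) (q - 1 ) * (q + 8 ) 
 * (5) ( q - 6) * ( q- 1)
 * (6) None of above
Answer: 6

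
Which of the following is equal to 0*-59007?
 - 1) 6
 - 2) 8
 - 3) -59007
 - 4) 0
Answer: 4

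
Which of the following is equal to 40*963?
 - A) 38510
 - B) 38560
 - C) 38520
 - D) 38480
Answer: C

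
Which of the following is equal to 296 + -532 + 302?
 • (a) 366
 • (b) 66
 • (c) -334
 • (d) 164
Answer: b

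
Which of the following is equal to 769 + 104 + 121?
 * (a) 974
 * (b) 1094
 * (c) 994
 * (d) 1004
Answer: c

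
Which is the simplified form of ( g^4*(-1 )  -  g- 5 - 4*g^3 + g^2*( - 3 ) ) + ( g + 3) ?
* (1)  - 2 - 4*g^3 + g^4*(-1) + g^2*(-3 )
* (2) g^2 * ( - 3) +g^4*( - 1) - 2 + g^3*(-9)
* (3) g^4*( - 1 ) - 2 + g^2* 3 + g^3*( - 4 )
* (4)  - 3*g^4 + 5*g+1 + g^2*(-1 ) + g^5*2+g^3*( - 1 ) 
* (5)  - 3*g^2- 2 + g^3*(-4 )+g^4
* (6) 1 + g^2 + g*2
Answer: 1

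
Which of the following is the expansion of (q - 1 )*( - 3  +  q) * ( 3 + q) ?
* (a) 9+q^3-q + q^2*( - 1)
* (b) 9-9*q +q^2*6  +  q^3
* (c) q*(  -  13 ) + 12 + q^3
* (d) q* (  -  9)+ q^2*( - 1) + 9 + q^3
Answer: d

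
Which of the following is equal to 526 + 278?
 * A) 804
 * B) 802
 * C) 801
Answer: A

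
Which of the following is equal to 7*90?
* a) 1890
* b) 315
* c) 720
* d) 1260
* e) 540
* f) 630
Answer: f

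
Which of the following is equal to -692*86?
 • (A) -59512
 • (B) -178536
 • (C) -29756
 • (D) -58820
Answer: A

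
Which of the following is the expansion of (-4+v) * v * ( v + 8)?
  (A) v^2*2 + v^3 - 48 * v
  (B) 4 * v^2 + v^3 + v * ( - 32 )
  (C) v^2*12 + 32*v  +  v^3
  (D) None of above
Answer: B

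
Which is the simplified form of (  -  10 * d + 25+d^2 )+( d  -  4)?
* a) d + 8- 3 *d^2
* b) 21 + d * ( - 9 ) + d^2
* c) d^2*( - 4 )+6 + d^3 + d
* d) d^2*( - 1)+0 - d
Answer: b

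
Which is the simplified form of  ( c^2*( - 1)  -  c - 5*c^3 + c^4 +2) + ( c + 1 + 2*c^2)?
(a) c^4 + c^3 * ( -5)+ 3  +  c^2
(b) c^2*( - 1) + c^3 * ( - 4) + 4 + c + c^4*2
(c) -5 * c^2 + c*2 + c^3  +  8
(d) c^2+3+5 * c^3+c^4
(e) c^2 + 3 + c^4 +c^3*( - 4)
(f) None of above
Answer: a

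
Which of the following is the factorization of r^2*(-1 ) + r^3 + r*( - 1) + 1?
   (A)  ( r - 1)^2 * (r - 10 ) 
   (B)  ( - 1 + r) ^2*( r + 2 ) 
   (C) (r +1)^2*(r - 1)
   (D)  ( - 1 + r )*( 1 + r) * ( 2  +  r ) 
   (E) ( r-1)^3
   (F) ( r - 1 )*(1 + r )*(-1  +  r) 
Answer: F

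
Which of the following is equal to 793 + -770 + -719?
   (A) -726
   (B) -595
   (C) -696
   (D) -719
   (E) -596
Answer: C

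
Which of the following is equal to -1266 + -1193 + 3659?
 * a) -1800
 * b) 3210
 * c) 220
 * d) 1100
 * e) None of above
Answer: e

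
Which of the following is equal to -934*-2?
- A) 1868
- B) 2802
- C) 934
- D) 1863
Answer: A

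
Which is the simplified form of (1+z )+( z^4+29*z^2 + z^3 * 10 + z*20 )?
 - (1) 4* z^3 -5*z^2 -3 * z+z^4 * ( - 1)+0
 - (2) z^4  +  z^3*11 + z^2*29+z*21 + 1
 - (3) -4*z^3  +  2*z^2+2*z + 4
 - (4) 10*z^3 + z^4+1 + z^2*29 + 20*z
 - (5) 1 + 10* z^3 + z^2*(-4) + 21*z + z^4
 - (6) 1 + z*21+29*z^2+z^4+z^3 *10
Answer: 6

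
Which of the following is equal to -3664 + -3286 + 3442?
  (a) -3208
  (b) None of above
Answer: b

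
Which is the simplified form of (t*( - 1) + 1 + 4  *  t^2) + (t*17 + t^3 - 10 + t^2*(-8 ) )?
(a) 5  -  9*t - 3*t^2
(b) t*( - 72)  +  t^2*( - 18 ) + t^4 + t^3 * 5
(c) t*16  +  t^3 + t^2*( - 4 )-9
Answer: c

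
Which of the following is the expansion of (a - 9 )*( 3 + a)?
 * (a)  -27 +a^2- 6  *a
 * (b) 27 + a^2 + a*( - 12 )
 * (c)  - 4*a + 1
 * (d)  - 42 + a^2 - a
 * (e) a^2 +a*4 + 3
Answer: a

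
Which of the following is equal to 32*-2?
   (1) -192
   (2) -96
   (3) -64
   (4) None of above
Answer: 3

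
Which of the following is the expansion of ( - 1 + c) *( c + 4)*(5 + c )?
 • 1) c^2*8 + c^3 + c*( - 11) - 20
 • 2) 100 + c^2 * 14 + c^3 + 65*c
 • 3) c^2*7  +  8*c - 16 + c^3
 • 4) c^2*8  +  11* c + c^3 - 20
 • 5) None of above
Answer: 4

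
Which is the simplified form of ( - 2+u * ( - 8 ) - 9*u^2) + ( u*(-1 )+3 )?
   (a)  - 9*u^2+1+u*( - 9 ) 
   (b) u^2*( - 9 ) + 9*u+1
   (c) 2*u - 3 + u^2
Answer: a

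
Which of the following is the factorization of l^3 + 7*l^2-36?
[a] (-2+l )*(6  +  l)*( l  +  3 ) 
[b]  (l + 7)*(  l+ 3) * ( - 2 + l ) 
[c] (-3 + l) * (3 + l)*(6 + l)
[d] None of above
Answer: a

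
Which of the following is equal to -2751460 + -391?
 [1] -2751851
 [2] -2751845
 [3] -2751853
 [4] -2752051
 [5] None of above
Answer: 1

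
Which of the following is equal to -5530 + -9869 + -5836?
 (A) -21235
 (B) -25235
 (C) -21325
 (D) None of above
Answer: A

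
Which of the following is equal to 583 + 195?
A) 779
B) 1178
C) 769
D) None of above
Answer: D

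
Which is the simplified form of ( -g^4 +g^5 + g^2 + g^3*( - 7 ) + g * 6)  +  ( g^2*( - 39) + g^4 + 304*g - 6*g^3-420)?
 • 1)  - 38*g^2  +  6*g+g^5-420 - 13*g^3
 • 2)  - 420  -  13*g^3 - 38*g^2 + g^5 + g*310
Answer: 2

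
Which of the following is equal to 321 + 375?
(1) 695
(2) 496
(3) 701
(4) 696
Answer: 4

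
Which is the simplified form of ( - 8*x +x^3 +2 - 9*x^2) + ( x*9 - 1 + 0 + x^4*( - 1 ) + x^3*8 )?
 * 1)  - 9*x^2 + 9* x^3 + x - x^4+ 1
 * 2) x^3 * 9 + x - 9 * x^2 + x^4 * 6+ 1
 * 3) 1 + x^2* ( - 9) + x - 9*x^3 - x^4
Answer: 1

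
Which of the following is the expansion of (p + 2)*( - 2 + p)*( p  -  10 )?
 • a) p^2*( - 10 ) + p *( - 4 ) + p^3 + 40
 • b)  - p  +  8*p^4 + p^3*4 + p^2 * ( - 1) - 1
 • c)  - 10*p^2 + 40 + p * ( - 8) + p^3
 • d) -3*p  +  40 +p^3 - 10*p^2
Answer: a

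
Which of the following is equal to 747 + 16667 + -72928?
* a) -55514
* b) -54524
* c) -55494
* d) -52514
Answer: a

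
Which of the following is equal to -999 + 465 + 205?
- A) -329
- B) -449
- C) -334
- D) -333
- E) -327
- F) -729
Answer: A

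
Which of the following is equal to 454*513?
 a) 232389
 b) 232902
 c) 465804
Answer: b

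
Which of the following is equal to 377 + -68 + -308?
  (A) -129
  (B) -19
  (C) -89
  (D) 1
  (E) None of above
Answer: D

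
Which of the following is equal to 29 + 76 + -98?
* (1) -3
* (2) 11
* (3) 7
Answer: 3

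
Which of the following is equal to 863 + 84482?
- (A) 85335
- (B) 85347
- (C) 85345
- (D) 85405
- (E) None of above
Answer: C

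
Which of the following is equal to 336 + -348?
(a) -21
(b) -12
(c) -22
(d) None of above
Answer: b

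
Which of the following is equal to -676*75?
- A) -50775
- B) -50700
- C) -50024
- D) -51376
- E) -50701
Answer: B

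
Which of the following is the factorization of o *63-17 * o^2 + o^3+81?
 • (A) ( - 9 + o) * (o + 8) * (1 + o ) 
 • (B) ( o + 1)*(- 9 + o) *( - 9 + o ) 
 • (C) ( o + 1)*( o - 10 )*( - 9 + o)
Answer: B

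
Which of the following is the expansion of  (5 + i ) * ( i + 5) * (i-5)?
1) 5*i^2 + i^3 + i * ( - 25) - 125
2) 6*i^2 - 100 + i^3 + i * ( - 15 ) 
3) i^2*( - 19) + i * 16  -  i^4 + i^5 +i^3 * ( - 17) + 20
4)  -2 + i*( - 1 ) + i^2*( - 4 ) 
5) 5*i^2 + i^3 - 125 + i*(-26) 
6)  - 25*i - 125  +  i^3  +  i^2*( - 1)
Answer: 1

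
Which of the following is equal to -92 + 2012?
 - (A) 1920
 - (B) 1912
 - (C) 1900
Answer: A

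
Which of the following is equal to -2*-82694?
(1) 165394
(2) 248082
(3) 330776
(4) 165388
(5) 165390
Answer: 4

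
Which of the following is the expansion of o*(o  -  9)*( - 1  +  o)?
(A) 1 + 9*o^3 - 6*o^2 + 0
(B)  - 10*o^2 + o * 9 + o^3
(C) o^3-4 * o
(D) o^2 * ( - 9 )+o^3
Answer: B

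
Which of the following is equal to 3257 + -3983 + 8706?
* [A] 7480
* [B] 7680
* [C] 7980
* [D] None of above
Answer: C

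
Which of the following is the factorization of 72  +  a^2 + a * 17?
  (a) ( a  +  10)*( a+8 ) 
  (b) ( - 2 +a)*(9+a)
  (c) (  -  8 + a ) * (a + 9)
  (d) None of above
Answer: d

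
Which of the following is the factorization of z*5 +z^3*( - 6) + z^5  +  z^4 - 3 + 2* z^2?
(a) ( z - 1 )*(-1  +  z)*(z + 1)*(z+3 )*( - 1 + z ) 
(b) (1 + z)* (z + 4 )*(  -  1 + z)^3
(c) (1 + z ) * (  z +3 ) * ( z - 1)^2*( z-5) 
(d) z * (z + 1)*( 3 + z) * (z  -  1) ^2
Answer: a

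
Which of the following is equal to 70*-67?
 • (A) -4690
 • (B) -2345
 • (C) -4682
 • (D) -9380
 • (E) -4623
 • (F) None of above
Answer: A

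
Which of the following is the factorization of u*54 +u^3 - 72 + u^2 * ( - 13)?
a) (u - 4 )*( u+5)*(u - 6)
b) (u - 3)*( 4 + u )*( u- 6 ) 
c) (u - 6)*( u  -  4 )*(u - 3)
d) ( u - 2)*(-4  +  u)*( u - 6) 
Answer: c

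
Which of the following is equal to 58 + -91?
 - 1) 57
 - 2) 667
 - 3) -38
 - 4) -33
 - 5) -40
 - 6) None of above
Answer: 4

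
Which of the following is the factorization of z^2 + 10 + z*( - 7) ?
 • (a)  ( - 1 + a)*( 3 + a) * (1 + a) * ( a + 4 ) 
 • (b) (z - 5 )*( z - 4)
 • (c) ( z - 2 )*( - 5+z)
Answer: c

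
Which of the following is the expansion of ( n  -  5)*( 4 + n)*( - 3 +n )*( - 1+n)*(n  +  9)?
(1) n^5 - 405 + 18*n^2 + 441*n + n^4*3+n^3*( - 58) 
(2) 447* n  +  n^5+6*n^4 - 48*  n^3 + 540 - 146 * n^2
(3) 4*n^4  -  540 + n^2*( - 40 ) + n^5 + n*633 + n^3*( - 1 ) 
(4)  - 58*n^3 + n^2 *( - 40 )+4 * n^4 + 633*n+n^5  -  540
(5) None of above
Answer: 4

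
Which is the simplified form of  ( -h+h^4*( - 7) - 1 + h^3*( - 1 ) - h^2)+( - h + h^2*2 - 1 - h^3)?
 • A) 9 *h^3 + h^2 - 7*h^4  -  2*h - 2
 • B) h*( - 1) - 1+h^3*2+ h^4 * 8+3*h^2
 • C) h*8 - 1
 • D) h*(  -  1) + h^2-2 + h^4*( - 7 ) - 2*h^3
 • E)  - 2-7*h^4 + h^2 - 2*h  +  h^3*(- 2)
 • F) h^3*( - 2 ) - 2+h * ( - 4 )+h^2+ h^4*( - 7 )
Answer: E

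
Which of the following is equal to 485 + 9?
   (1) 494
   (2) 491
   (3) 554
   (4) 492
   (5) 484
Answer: 1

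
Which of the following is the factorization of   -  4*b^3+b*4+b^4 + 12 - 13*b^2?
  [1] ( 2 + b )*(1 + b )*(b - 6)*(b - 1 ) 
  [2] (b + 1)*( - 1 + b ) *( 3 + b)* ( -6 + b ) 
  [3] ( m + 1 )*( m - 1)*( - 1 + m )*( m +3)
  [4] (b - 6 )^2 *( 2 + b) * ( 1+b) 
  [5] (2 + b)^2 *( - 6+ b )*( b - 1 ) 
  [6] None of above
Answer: 1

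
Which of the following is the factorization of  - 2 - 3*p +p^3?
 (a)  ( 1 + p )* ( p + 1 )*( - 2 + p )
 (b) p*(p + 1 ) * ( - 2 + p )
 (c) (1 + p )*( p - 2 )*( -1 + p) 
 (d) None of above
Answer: a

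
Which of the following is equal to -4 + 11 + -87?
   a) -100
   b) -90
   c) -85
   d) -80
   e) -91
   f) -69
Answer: d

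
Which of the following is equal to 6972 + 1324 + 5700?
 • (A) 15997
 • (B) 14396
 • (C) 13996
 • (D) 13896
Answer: C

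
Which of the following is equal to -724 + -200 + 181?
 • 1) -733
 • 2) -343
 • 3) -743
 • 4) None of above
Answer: 3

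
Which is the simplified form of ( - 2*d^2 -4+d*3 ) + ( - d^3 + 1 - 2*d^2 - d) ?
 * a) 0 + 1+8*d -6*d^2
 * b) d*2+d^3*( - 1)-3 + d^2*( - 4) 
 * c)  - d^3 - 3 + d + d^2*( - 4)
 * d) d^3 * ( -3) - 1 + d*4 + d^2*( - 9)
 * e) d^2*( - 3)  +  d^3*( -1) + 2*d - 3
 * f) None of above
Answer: b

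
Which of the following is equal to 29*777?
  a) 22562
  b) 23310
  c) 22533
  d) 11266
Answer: c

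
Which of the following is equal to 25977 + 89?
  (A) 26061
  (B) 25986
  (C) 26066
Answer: C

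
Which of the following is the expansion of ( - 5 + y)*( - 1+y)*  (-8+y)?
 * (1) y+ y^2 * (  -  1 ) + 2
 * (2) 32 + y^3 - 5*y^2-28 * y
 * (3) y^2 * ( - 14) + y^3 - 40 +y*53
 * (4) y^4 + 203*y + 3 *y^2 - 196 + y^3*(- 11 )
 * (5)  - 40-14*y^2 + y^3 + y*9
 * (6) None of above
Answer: 3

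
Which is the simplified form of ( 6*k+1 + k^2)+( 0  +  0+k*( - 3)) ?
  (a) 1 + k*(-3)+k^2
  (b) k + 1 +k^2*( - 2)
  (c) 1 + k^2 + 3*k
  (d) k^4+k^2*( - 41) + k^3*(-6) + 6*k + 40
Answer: c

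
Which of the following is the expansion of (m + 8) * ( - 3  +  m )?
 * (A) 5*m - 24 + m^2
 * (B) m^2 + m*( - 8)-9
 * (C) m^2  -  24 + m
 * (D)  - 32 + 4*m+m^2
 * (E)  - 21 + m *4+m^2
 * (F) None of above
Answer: A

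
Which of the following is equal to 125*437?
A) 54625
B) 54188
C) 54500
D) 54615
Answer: A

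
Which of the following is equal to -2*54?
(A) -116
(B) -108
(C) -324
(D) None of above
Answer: B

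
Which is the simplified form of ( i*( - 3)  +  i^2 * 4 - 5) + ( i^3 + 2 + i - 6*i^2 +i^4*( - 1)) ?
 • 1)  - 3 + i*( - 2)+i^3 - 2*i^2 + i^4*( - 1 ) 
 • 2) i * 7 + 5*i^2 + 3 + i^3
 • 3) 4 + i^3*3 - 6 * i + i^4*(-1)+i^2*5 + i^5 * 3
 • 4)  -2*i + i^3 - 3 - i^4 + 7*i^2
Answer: 1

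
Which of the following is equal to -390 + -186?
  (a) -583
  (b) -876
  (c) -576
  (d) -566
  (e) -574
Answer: c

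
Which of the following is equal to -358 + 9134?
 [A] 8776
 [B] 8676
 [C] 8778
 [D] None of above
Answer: A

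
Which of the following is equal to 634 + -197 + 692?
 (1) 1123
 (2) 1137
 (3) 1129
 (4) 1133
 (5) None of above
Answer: 3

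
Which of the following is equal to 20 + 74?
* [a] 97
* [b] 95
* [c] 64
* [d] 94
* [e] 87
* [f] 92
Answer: d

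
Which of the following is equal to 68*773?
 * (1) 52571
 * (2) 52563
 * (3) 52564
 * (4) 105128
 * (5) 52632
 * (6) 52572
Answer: 3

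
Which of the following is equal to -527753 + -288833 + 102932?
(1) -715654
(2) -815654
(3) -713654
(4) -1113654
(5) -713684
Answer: 3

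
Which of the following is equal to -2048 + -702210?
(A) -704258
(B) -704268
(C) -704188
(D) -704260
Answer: A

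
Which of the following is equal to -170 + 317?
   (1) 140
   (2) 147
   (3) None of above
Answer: 2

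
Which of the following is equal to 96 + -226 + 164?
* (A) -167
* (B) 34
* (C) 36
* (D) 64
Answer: B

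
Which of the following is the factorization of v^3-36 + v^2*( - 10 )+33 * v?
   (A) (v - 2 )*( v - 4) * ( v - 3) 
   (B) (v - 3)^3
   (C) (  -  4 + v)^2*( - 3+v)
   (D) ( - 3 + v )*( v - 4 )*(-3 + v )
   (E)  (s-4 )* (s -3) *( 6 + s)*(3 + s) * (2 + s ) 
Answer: D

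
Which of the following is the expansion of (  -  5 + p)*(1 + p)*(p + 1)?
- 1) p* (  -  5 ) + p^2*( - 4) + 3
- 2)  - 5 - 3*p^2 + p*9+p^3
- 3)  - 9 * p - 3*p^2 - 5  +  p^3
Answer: 3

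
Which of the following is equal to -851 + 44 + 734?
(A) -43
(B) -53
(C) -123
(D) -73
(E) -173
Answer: D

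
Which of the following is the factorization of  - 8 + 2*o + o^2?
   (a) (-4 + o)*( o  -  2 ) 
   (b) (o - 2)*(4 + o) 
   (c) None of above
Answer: b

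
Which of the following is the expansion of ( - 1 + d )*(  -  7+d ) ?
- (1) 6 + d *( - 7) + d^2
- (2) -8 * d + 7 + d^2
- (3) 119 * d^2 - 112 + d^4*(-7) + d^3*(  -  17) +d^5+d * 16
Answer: 2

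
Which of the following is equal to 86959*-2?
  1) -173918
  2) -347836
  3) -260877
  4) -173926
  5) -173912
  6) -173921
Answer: 1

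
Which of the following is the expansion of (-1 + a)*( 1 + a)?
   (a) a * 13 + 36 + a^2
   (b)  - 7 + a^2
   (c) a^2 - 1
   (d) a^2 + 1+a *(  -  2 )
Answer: c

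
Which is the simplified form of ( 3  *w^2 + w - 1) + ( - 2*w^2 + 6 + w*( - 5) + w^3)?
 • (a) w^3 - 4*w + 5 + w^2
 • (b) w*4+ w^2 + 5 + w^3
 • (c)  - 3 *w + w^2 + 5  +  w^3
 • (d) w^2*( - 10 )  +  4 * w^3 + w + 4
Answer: a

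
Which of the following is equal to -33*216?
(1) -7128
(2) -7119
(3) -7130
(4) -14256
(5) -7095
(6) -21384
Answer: 1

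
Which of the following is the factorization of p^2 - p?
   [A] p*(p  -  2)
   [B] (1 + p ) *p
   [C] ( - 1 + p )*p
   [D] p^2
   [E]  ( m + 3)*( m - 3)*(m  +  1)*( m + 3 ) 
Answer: C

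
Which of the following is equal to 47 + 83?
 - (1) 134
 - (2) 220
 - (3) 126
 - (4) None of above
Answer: 4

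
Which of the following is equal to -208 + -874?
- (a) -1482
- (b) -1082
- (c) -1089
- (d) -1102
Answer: b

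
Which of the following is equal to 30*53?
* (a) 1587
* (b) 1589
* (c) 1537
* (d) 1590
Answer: d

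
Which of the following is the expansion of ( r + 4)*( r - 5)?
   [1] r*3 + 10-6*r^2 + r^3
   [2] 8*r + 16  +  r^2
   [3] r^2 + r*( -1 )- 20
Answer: 3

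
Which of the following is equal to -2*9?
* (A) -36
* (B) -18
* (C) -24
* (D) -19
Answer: B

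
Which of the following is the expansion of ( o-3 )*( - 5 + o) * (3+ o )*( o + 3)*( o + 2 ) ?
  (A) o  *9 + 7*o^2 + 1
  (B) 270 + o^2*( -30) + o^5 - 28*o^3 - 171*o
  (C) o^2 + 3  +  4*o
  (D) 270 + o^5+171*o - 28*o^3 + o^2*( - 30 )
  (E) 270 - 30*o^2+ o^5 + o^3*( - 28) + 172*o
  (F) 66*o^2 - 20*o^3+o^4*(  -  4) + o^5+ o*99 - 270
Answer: D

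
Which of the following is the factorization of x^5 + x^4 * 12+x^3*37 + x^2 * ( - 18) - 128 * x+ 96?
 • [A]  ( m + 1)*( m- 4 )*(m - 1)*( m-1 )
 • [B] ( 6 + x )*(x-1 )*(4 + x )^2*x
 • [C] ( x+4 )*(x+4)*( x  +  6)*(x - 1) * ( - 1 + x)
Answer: C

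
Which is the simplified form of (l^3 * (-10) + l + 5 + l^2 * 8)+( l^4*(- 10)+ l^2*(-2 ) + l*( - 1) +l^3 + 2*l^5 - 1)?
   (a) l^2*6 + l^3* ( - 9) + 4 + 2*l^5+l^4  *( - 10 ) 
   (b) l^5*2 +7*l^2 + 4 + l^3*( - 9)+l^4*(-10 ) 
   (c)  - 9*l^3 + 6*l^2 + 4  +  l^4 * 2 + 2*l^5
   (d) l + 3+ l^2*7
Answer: a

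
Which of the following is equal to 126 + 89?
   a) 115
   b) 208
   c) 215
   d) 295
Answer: c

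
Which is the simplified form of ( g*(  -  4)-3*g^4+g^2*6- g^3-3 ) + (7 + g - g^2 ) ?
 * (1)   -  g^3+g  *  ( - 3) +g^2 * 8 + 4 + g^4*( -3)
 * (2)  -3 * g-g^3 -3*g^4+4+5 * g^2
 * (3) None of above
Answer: 2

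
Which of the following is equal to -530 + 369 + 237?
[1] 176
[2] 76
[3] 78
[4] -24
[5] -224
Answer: 2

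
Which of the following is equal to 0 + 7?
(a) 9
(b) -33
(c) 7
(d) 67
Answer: c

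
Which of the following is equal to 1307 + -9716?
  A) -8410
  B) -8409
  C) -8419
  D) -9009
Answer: B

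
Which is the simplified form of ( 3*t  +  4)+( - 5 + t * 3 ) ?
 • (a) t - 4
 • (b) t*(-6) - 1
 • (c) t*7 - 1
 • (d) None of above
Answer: d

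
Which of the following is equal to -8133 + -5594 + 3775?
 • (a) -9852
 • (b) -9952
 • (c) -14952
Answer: b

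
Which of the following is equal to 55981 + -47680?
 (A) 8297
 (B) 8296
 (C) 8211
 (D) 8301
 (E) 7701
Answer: D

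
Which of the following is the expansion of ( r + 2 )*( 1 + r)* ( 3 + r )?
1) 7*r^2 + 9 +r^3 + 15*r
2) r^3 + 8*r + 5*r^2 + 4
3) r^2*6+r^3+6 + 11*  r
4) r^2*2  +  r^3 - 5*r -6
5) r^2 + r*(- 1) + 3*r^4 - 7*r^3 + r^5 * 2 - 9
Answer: 3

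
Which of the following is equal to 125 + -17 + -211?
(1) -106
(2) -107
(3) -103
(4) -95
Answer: 3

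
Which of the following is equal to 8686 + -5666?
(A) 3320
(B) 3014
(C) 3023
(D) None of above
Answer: D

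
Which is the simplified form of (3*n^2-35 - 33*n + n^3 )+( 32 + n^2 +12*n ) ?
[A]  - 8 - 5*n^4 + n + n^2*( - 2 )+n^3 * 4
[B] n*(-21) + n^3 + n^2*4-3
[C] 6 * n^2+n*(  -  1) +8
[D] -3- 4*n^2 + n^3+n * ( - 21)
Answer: B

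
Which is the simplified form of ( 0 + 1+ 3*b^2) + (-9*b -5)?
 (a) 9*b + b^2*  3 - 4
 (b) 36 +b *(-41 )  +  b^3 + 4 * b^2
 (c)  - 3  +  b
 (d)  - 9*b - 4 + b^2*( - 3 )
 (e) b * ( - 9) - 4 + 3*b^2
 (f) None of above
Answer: e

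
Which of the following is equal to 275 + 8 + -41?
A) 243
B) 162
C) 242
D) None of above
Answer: C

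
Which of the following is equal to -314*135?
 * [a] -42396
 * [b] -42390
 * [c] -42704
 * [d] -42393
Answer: b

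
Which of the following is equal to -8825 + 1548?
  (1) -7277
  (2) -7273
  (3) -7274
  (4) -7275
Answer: 1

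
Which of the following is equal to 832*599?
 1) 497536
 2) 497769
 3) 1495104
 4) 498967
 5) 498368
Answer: 5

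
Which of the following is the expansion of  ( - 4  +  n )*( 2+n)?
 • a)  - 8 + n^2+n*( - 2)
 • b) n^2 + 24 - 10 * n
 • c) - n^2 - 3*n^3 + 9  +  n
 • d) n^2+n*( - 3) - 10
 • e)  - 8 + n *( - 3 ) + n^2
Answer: a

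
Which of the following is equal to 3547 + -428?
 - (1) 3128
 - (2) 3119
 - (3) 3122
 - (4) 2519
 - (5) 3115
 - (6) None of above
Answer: 2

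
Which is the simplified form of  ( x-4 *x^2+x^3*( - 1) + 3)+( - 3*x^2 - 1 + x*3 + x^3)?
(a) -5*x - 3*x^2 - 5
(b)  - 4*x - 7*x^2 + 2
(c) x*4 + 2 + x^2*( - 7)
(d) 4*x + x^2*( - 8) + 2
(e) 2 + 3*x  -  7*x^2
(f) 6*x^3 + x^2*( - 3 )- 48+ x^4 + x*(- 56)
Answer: c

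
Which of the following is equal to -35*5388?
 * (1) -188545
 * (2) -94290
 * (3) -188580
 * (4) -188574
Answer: 3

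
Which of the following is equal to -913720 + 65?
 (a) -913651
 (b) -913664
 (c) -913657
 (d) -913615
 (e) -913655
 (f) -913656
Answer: e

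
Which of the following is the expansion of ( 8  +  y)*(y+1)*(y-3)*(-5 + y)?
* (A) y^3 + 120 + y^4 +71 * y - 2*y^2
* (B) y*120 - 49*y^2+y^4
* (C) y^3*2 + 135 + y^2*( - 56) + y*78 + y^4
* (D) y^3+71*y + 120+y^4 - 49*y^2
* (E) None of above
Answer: D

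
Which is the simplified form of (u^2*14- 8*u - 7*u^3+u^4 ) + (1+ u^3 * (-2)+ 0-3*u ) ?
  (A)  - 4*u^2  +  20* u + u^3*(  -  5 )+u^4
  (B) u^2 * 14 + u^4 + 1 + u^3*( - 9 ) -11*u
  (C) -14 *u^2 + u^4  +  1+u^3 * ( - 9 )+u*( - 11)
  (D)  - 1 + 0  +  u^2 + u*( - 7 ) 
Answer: B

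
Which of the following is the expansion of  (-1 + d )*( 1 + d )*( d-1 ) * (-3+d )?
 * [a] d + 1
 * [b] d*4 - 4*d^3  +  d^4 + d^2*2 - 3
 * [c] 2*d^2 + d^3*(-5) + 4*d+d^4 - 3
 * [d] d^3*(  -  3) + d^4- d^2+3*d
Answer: b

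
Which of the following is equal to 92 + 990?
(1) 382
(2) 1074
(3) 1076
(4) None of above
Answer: 4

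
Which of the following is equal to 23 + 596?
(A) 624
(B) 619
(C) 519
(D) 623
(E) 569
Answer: B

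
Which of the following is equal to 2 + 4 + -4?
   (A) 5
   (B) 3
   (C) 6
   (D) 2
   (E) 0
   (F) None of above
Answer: D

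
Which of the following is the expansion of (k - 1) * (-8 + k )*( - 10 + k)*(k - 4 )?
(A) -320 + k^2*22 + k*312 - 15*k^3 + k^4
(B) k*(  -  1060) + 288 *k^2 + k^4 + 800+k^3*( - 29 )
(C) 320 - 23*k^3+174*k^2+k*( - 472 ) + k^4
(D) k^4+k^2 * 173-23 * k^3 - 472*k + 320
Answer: C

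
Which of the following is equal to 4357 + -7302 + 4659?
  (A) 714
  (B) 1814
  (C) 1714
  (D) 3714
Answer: C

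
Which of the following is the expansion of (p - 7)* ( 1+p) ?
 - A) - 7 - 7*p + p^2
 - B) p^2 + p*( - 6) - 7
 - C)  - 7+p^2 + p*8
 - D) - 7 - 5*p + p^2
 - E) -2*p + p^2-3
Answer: B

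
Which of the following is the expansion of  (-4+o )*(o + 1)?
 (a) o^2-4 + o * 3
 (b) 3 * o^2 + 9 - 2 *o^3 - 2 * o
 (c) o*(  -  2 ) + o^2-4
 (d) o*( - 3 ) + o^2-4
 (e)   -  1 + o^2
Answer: d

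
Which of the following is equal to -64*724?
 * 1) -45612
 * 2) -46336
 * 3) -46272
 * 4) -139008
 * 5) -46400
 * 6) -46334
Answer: 2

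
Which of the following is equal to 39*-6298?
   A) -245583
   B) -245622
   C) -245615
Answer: B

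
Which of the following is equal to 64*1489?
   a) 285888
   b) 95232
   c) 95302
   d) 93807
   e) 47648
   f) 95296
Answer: f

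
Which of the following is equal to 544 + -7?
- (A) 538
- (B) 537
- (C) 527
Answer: B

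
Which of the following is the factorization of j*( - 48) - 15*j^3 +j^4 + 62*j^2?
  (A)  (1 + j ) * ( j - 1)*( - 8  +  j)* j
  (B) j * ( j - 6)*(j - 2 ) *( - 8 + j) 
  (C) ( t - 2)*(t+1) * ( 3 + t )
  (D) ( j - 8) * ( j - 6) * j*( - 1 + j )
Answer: D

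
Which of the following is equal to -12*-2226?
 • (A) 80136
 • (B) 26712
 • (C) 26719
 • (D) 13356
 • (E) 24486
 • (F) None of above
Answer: B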